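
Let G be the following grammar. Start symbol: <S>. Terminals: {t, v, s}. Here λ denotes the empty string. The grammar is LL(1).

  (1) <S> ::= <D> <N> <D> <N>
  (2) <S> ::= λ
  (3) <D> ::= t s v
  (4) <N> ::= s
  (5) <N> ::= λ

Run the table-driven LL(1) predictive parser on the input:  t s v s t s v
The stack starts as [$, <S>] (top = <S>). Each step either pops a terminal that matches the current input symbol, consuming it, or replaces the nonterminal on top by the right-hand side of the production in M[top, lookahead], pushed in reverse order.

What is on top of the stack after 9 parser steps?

s

step 1: stack=$ <S>  input=t s v s t s v $  — expand <S> ::= <D> <N> <D> <N>
step 2: stack=$ <N> <D> <N> <D>  input=t s v s t s v $  — expand <D> ::= t s v
step 3: stack=$ <N> <D> <N> v s t  input=t s v s t s v $  — match t
step 4: stack=$ <N> <D> <N> v s  input=s v s t s v $  — match s
step 5: stack=$ <N> <D> <N> v  input=v s t s v $  — match v
step 6: stack=$ <N> <D> <N>  input=s t s v $  — expand <N> ::= s
step 7: stack=$ <N> <D> s  input=s t s v $  — match s
step 8: stack=$ <N> <D>  input=t s v $  — expand <D> ::= t s v
step 9: stack=$ <N> v s t  input=t s v $  — match t
Stack after step 9: $ <N> v s (top = s).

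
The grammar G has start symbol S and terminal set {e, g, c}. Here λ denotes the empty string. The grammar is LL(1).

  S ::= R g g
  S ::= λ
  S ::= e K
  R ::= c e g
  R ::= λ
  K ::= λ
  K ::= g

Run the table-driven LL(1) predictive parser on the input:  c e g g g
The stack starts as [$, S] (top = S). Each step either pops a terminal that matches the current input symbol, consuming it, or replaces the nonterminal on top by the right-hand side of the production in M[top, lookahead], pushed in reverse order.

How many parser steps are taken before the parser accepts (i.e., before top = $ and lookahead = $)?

     Stack        Input        Action
  1  $ S          c e g g g $  expand S ::= R g g
  2  $ g g R      c e g g g $  expand R ::= c e g
  3  $ g g g e c  c e g g g $  match c
  4  $ g g g e    e g g g $    match e
  5  $ g g g      g g g $      match g
  6  $ g g        g g $        match g
  7  $ g          g $          match g
Accept reached after 7 steps.

7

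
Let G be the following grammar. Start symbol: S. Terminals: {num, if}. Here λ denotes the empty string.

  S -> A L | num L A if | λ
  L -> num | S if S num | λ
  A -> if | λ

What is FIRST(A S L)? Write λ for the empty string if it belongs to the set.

{λ, if, num}

FIRST(A) = {λ, if}
FIRST(S) = {λ, if, num}  (via A L)
FIRST(L) = {λ, if, num}  (via S if S num)
FIRST(A S L): take FIRST of each symbol in turn, carrying on past any symbol whose FIRST contains λ; result {λ, if, num}.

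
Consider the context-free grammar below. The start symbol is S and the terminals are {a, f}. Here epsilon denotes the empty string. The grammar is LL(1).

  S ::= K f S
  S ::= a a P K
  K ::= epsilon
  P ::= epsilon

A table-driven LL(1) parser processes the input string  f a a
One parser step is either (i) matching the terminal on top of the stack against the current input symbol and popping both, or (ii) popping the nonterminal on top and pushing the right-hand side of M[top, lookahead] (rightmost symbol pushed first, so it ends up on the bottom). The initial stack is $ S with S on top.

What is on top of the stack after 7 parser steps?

K

step 1: stack=$ S  input=f a a $  — expand S ::= K f S
step 2: stack=$ S f K  input=f a a $  — expand K ::= epsilon
step 3: stack=$ S f  input=f a a $  — match f
step 4: stack=$ S  input=a a $  — expand S ::= a a P K
step 5: stack=$ K P a a  input=a a $  — match a
step 6: stack=$ K P a  input=a $  — match a
step 7: stack=$ K P  input=$  — expand P ::= epsilon
Stack after step 7: $ K (top = K).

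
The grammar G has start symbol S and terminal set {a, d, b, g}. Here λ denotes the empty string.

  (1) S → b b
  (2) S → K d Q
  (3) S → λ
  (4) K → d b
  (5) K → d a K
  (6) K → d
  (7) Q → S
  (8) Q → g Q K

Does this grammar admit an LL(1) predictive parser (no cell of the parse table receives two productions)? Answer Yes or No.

FIRST(S) = {λ, b, d}
FIRST(K) = {d}
FIRST(Q) = {λ, b, d, g}
FOLLOW(S) = {$, d}
FOLLOW(K) = {$, d}
FOLLOW(Q) = {$, d}
Cell M[K, d] receives both K → d b and K → d a K and K → d — the grammar is not LL(1).

No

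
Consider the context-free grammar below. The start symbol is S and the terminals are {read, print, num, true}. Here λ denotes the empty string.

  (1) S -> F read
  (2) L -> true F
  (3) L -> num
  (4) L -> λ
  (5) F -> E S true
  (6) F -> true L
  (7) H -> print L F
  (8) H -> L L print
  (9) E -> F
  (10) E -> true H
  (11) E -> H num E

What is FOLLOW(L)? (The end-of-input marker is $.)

FIRST(L): from L->true F we get {true}; from L->num we get {num}; from L->λ we get {λ}. So FIRST(L) = {λ, num, true}.
FIRST(H): from H->print L F we get {print}; from H->L L print we get {num, print, true}. So FIRST(H) = {num, print, true}.
FIRST(S): from S->F read we get {num, print, true}. So FIRST(S) = {num, print, true}.
FIRST(F): from F->E S true we get {num, print, true}; from F->true L we get {true}. So FIRST(F) = {num, print, true}.
FIRST(E): from E->F we get {num, print, true}; from E->true H we get {true}; from E->H num E we get {num, print, true}. So FIRST(E) = {num, print, true}.
FOLLOW(S) includes $ since S is the start symbol.
FOLLOW(S): in F->E S true, S is followed by true with FIRST {true}. Thus FOLLOW(S) = {$, true}.
FOLLOW(E): in F->E S true, E is followed by S true with FIRST {num, print, true}; in E->H num E, the suffix after E is empty (adds nothing new). Thus FOLLOW(E) = {num, print, true}.
FOLLOW(H): in E->true H, the suffix after H is empty, so FOLLOW(H) ⊇ FOLLOW(E) = {num, print, true}; in E->H num E, H is followed by num E with FIRST {num}. Thus FOLLOW(H) = {num, print, true}.
FOLLOW(L): in F->true L, the suffix after L is empty, so FOLLOW(L) ⊇ FOLLOW(F) = {num, print, read, true}; in H->print L F, L is followed by F with FIRST {num, print, true}; in H->L L print (occurrence 1), L is followed by L print with FIRST {num, print, true}; in H->L L print (occurrence 2), L is followed by print with FIRST {print}. Thus FOLLOW(L) = {num, print, read, true}.
FOLLOW(F): in S->F read, F is followed by read with FIRST {read}; in L->true F, the suffix after F is empty, so FOLLOW(F) ⊇ FOLLOW(L) = {num, print, read, true}; in H->print L F, the suffix after F is empty, so FOLLOW(F) ⊇ FOLLOW(H) = {num, print, true}; in E->F, the suffix after F is empty, so FOLLOW(F) ⊇ FOLLOW(E) = {num, print, true}. Thus FOLLOW(F) = {num, print, read, true}.

{num, print, read, true}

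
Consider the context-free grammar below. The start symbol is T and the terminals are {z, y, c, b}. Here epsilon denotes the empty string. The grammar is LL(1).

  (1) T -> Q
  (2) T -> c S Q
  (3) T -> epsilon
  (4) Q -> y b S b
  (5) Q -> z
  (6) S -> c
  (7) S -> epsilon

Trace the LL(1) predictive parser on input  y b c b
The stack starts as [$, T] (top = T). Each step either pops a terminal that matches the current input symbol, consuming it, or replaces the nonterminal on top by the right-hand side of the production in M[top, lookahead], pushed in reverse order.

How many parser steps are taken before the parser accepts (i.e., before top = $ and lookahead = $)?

     Stack      Input      Action
  1  $ T        y b c b $  expand T -> Q
  2  $ Q        y b c b $  expand Q -> y b S b
  3  $ b S b y  y b c b $  match y
  4  $ b S b    b c b $    match b
  5  $ b S      c b $      expand S -> c
  6  $ b c      c b $      match c
  7  $ b        b $        match b
Accept reached after 7 steps.

7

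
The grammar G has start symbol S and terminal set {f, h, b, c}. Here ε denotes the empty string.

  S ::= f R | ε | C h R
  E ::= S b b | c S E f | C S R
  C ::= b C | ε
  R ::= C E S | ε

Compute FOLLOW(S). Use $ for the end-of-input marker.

FIRST(C) = {ε, b}
FIRST(S) = {ε, b, f, h}  (via C h R)
FIRST(E) = {ε, b, c, f, h}  (via S b b, C S R)
FIRST(R) = {ε, b, c, f, h}  (via C E S)
FOLLOW(S) includes $ since S is the start symbol.
FOLLOW(S): in E::=S b b, S is followed by b b with FIRST {b}; in E::=c S E f, S is followed by E f with FIRST {b, c, f, h}; in E::=C S R, S is followed by R with FIRST {ε, b, c, f, h}; in E::=C S R, the suffix after S is nullable, so FOLLOW(S) ⊇ FOLLOW(E) = {$, b, c, f, h}; in R::=C E S, the suffix after S is empty, so FOLLOW(S) ⊇ FOLLOW(R) = {$, b, c, f, h}. Thus FOLLOW(S) = {$, b, c, f, h}.
FOLLOW(E): in E::=c S E f, E is followed by f with FIRST {f}; in R::=C E S, E is followed by S with FIRST {ε, b, f, h}; in R::=C E S, the suffix after E is nullable, so FOLLOW(E) ⊇ FOLLOW(R) = {$, b, c, f, h}. Thus FOLLOW(E) = {$, b, c, f, h}.
FOLLOW(R): in S::=f R, the suffix after R is empty, so FOLLOW(R) ⊇ FOLLOW(S) = {$, b, c, f, h}; in S::=C h R, the suffix after R is empty, so FOLLOW(R) ⊇ FOLLOW(S) = {$, b, c, f, h}; in E::=C S R, the suffix after R is empty, so FOLLOW(R) ⊇ FOLLOW(E) = {$, b, c, f, h}. Thus FOLLOW(R) = {$, b, c, f, h}.
FOLLOW(C): in S::=C h R, C is followed by h R with FIRST {h}; in E::=C S R, C is followed by S R with FIRST {ε, b, c, f, h}; in E::=C S R, the suffix after C is nullable, so FOLLOW(C) ⊇ FOLLOW(E) = {$, b, c, f, h}; in C::=b C, the suffix after C is empty (adds nothing new); in R::=C E S, C is followed by E S with FIRST {ε, b, c, f, h}; in R::=C E S, the suffix after C is nullable, so FOLLOW(C) ⊇ FOLLOW(R) = {$, b, c, f, h}. Thus FOLLOW(C) = {$, b, c, f, h}.

{$, b, c, f, h}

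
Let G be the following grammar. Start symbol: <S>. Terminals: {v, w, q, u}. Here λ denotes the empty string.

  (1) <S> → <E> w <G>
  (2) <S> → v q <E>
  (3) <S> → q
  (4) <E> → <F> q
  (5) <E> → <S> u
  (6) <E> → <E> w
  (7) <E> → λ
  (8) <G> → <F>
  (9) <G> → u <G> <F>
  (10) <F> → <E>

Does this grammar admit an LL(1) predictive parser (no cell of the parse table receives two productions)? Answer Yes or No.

FIRST(<S>) = {q, v, w}
FIRST(<E>) = {λ, q, v, w}
FIRST(<G>) = {λ, q, u, v, w}
FIRST(<F>) = {λ, q, v, w}
FOLLOW(<S>) = {$, u}
FOLLOW(<E>) = {$, q, u, v, w}
FOLLOW(<G>) = {$, q, u, v, w}
FOLLOW(<F>) = {$, q, u, v, w}
Cell M[<E>, q] receives both <E> → <F> q and <E> → <S> u and <E> → <E> w and <E> → λ — the grammar is not LL(1).

No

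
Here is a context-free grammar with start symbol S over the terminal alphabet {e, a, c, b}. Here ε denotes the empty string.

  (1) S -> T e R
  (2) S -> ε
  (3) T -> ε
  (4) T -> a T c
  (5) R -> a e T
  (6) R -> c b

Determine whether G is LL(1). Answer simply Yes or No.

Yes

FIRST(S) = {ε, a, e}
FIRST(T) = {ε, a}
FIRST(R) = {a, c}
FOLLOW(S) = {$}
FOLLOW(T) = {$, c, e}
FOLLOW(R) = {$}
Each cell of M receives at most one production.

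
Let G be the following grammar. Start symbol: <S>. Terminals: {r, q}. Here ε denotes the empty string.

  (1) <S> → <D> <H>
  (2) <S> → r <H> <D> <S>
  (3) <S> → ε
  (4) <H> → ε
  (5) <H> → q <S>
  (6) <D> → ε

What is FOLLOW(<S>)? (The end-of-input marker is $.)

FIRST(<H>) = {ε, q}
FIRST(<D>) = {ε}
FIRST(<S>) = {ε, q, r}  (via <D> <H>)
FOLLOW(<S>) includes $ since <S> is the start symbol.
FOLLOW(<S>): in <S>→r <H> <D> <S>, the suffix after <S> is empty (adds nothing new); in <H>→q <S>, the suffix after <S> is empty, so FOLLOW(<S>) ⊇ FOLLOW(<H>) = {$, q, r}. Thus FOLLOW(<S>) = {$, q, r}.
FOLLOW(<H>): in <S>→<D> <H>, the suffix after <H> is empty, so FOLLOW(<H>) ⊇ FOLLOW(<S>) = {$, q, r}; in <S>→r <H> <D> <S>, <H> is followed by <D> <S> with FIRST {ε, q, r}; in <S>→r <H> <D> <S>, the suffix after <H> is nullable, so FOLLOW(<H>) ⊇ FOLLOW(<S>) = {$, q, r}. Thus FOLLOW(<H>) = {$, q, r}.
FOLLOW(<D>): in <S>→<D> <H>, <D> is followed by <H> with FIRST {ε, q}; in <S>→<D> <H>, the suffix after <D> is nullable, so FOLLOW(<D>) ⊇ FOLLOW(<S>) = {$, q, r}; in <S>→r <H> <D> <S>, <D> is followed by <S> with FIRST {ε, q, r}; in <S>→r <H> <D> <S>, the suffix after <D> is nullable, so FOLLOW(<D>) ⊇ FOLLOW(<S>) = {$, q, r}. Thus FOLLOW(<D>) = {$, q, r}.

{$, q, r}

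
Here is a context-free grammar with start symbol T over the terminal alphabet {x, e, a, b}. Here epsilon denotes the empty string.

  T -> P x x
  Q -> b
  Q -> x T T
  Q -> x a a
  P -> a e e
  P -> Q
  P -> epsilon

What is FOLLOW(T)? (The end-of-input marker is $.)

{$, a, b, x}

FIRST(Q): from Q->b we get {b}; from Q->x T T we get {x}; from Q->x a a we get {x}. So FIRST(Q) = {b, x}.
FIRST(P): from P->a e e we get {a}; from P->Q we get {b, x}; from P->epsilon we get {epsilon}. So FIRST(P) = {epsilon, a, b, x}.
FIRST(T): from T->P x x we get {a, b, x}. So FIRST(T) = {a, b, x}.
FOLLOW(T) includes $ since T is the start symbol.
FOLLOW(P): in T->P x x, P is followed by x x with FIRST {x}. Thus FOLLOW(P) = {x}.
FOLLOW(Q): in P->Q, the suffix after Q is empty, so FOLLOW(Q) ⊇ FOLLOW(P) = {x}. Thus FOLLOW(Q) = {x}.
FOLLOW(T): in Q->x T T (occurrence 1), T is followed by T with FIRST {a, b, x}; in Q->x T T (occurrence 2), the suffix after T is empty, so FOLLOW(T) ⊇ FOLLOW(Q) = {x}. Thus FOLLOW(T) = {$, a, b, x}.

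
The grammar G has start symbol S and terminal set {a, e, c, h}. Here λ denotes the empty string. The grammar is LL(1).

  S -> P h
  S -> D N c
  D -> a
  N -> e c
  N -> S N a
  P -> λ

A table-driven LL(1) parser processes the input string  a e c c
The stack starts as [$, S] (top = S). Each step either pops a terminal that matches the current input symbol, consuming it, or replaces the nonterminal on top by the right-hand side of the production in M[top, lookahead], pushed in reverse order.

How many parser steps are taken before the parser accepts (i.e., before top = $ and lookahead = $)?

     Stack    Input      Action
  1  $ S      a e c c $  expand S -> D N c
  2  $ c N D  a e c c $  expand D -> a
  3  $ c N a  a e c c $  match a
  4  $ c N    e c c $    expand N -> e c
  5  $ c c e  e c c $    match e
  6  $ c c    c c $      match c
  7  $ c      c $        match c
Accept reached after 7 steps.

7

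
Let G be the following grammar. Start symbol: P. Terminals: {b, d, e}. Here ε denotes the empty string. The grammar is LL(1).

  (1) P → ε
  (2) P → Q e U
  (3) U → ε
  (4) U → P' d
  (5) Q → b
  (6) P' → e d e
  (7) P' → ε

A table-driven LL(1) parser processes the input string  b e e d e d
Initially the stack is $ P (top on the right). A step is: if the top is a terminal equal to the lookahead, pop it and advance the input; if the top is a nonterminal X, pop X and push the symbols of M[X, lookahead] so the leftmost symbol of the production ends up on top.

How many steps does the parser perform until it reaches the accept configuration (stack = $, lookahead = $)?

10

step 1: stack=$ P  input=b e e d e d $  — expand P → Q e U
step 2: stack=$ U e Q  input=b e e d e d $  — expand Q → b
step 3: stack=$ U e b  input=b e e d e d $  — match b
step 4: stack=$ U e  input=e e d e d $  — match e
step 5: stack=$ U  input=e d e d $  — expand U → P' d
step 6: stack=$ d P'  input=e d e d $  — expand P' → e d e
step 7: stack=$ d e d e  input=e d e d $  — match e
step 8: stack=$ d e d  input=d e d $  — match d
step 9: stack=$ d e  input=e d $  — match e
step 10: stack=$ d  input=d $  — match d
Accept reached after 10 steps.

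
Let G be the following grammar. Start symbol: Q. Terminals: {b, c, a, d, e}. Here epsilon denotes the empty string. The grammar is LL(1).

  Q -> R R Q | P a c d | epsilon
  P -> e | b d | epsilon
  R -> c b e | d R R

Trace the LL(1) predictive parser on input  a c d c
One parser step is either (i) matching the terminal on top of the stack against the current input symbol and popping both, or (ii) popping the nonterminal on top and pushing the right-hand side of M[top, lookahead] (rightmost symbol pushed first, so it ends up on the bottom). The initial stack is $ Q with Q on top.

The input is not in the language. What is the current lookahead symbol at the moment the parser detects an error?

c

     Stack      Input      Action
  1  $ Q        a c d c $  expand Q -> P a c d
  2  $ d c a P  a c d c $  expand P -> epsilon
  3  $ d c a    a c d c $  match a
  4  $ d c      c d c $    match c
  5  $ d        d c $      match d
  6  $          c $        error: stack empty but input remains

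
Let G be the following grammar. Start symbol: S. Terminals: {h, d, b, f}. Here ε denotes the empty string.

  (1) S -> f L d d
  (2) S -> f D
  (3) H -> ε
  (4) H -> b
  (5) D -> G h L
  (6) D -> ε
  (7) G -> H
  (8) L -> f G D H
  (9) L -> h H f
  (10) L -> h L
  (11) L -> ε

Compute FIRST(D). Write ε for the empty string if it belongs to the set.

FIRST(S) = {f}
FIRST(H) = {ε, b}
FIRST(L) = {ε, f, h}
FIRST(G) = {ε, b}  (via H)
FIRST(D) = {ε, b, h}  (via G h L)

{ε, b, h}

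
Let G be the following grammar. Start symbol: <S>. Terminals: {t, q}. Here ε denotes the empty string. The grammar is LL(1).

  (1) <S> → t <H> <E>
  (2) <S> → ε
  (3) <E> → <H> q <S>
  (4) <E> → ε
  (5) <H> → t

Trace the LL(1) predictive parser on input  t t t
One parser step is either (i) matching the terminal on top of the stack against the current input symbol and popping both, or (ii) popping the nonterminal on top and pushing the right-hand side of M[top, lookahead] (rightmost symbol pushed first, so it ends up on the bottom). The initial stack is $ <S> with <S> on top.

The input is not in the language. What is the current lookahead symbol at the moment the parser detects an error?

$

     Stack        Input    Action
  1  $ <S>        t t t $  expand <S> → t <H> <E>
  2  $ <E> <H> t  t t t $  match t
  3  $ <E> <H>    t t $    expand <H> → t
  4  $ <E> t      t t $    match t
  5  $ <E>        t $      expand <E> → <H> q <S>
  6  $ <S> q <H>  t $      expand <H> → t
  7  $ <S> q t    t $      match t
  8  $ <S> q      $        error: top is terminal q but lookahead is $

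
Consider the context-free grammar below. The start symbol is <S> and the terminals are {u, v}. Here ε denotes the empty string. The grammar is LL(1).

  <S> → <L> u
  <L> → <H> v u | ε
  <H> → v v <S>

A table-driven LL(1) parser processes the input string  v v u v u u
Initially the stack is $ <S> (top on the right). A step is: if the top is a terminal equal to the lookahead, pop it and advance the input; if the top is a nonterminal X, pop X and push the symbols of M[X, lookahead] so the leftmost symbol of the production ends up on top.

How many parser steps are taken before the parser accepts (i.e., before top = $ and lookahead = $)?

      Stack            Input          Action
   1  $ <S>            v v u v u u $  expand <S> → <L> u
   2  $ u <L>          v v u v u u $  expand <L> → <H> v u
   3  $ u u v <H>      v v u v u u $  expand <H> → v v <S>
   4  $ u u v <S> v v  v v u v u u $  match v
   5  $ u u v <S> v    v u v u u $    match v
   6  $ u u v <S>      u v u u $      expand <S> → <L> u
   7  $ u u v u <L>    u v u u $      expand <L> → ε
   8  $ u u v u        u v u u $      match u
   9  $ u u v          v u u $        match v
  10  $ u u            u u $          match u
  11  $ u              u $            match u
Accept reached after 11 steps.

11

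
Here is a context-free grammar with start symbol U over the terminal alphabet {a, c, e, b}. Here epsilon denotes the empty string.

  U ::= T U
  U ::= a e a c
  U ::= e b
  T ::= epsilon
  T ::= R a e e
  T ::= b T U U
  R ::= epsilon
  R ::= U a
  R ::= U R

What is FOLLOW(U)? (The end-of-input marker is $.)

FIRST(U): from U::=T U we get {a, b, e}; from U::=a e a c we get {a}; from U::=e b we get {e}. So FIRST(U) = {a, b, e}.
FIRST(R): from R::=epsilon we get {epsilon}; from R::=U a we get {a, b, e}; from R::=U R we get {a, b, e}. So FIRST(R) = {epsilon, a, b, e}.
FIRST(T): from T::=epsilon we get {epsilon}; from T::=R a e e we get {a, b, e}; from T::=b T U U we get {b}. So FIRST(T) = {epsilon, a, b, e}.
FOLLOW(U) includes $ since U is the start symbol.
FOLLOW(T): in U::=T U, T is followed by U with FIRST {a, b, e}; in T::=b T U U, T is followed by U U with FIRST {a, b, e}. Thus FOLLOW(T) = {a, b, e}.
FOLLOW(R): in T::=R a e e, R is followed by a e e with FIRST {a}; in R::=U R, the suffix after R is empty (adds nothing new). Thus FOLLOW(R) = {a}.
FOLLOW(U): in U::=T U, the suffix after U is empty (adds nothing new); in T::=b T U U (occurrence 1), U is followed by U with FIRST {a, b, e}; in T::=b T U U (occurrence 2), the suffix after U is empty, so FOLLOW(U) ⊇ FOLLOW(T) = {a, b, e}; in R::=U a, U is followed by a with FIRST {a}; in R::=U R, U is followed by R with FIRST {epsilon, a, b, e}; in R::=U R, the suffix after U is nullable, so FOLLOW(U) ⊇ FOLLOW(R) = {a}. Thus FOLLOW(U) = {$, a, b, e}.

{$, a, b, e}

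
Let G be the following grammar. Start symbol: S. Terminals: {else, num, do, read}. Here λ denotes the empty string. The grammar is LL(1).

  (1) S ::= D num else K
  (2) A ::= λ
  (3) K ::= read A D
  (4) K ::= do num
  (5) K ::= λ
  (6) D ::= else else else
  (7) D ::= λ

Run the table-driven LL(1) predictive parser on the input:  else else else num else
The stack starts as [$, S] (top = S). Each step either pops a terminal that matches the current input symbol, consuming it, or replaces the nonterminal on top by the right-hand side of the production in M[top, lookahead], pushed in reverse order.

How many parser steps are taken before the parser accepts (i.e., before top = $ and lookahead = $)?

     Stack                        Input                      Action
  1  $ S                          else else else num else $  expand S ::= D num else K
  2  $ K else num D               else else else num else $  expand D ::= else else else
  3  $ K else num else else else  else else else num else $  match else
  4  $ K else num else else       else else num else $       match else
  5  $ K else num else            else num else $            match else
  6  $ K else num                 num else $                 match num
  7  $ K else                     else $                     match else
  8  $ K                          $                          expand K ::= λ
Accept reached after 8 steps.

8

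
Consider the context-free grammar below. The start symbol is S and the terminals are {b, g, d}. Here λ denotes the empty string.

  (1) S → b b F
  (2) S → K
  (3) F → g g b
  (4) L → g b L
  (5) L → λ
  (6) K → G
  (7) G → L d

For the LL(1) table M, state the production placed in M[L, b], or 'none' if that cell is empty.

none

FIRST(F) = {g}
FIRST(L) = {λ, g}
FIRST(G) = {d, g}  (via L d)
FIRST(K) = {d, g}  (via G)
FIRST(S) = {b, d, g}  (via K)
FOLLOW(S) includes $ since S is the start symbol.
FOLLOW(L): in L→g b L, the suffix after L is empty (adds nothing new); in G→L d, L is followed by d with FIRST {d}. Thus FOLLOW(L) = {d}.
For L → g b L: FIRST(g b L) = {g}, so it goes in M[L, t] for t ∈ {g}.
For L → λ: FIRST(λ) = {λ}, so it goes in M[L, t] for t ∈ {}; since λ ∈ FIRST, also for every t ∈ FOLLOW(L) = {d}.
None of these place a production in M[L, b].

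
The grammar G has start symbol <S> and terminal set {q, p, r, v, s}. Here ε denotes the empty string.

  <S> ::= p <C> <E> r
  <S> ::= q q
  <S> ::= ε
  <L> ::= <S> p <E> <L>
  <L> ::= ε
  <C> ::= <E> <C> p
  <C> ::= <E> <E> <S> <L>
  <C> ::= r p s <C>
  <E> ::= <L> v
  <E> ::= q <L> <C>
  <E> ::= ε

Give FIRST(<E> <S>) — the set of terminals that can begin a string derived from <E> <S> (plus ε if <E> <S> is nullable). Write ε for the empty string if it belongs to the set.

FIRST(<S>) = {ε, p, q}
FIRST(<L>) = {ε, p, q}  (via <S> p <E> <L>)
FIRST(<E>) = {ε, p, q, v}  (via <L> v)
FIRST(<C>) = {ε, p, q, r, v}  (via <E> <C> p, <E> <E> <S> <L>)
FIRST(<E> <S>): take FIRST of each symbol in turn, carrying on past any symbol whose FIRST contains ε; result {ε, p, q, v}.

{ε, p, q, v}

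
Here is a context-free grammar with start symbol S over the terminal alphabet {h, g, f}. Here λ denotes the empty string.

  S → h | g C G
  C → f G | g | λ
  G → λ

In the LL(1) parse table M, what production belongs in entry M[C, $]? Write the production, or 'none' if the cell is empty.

C → λ

FIRST(S) = {g, h}
FIRST(C) = {λ, f, g}
FIRST(G) = {λ}
FOLLOW(S) includes $ since S is the start symbol.
FOLLOW(S): S appears on no right-hand side. Thus FOLLOW(S) = {$}.
FOLLOW(C): in S→g C G, C is followed by G with FIRST {λ}; in S→g C G, the suffix after C is nullable, so FOLLOW(C) ⊇ FOLLOW(S) = {$}. Thus FOLLOW(C) = {$}.
For C → f G: FIRST(f G) = {f}, so it goes in M[C, t] for t ∈ {f}.
For C → g: FIRST(g) = {g}, so it goes in M[C, t] for t ∈ {g}.
For C → λ: FIRST(λ) = {λ}, so it goes in M[C, t] for t ∈ {}; since λ ∈ FIRST, also for every t ∈ FOLLOW(C) = {$}.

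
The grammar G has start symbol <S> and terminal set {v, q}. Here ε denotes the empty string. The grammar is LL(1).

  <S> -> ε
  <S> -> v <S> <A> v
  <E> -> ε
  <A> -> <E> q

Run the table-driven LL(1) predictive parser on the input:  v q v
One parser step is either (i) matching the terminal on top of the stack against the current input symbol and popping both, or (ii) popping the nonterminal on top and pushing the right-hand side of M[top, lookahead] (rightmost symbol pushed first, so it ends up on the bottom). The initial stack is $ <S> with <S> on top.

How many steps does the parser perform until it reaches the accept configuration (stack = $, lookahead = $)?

7

     Stack          Input    Action
  1  $ <S>          v q v $  expand <S> -> v <S> <A> v
  2  $ v <A> <S> v  v q v $  match v
  3  $ v <A> <S>    q v $    expand <S> -> ε
  4  $ v <A>        q v $    expand <A> -> <E> q
  5  $ v q <E>      q v $    expand <E> -> ε
  6  $ v q          q v $    match q
  7  $ v            v $      match v
Accept reached after 7 steps.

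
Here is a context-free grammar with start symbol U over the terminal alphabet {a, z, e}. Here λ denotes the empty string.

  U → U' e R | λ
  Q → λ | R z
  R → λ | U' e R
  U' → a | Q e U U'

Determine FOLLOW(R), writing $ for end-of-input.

FIRST(U) = {λ, a, e, z}  (via U' e R)
FIRST(Q) = {λ, a, e, z}  (via R z)
FIRST(U') = {a, e, z}  (via Q e U U')
FIRST(R) = {λ, a, e, z}  (via U' e R)
FOLLOW(U) includes $ since U is the start symbol.
FOLLOW(U): in U'→Q e U U', U is followed by U' with FIRST {a, e, z}. Thus FOLLOW(U) = {$, a, e, z}.
FOLLOW(Q): in U'→Q e U U', Q is followed by e U U' with FIRST {e}. Thus FOLLOW(Q) = {e}.
FOLLOW(R): in U→U' e R, the suffix after R is empty, so FOLLOW(R) ⊇ FOLLOW(U) = {$, a, e, z}; in Q→R z, R is followed by z with FIRST {z}; in R→U' e R, the suffix after R is empty (adds nothing new). Thus FOLLOW(R) = {$, a, e, z}.
FOLLOW(U'): in U→U' e R, U' is followed by e R with FIRST {e}; in R→U' e R, U' is followed by e R with FIRST {e}; in U'→Q e U U', the suffix after U' is empty (adds nothing new). Thus FOLLOW(U') = {e}.

{$, a, e, z}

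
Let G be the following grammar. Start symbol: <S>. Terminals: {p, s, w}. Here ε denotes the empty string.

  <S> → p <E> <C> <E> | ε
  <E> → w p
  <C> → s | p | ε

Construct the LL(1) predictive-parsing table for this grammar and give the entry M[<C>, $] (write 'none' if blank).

FIRST(<S>): from <S>→p <E> <C> <E> we get {p}; from <S>→ε we get {ε}. So FIRST(<S>) = {ε, p}.
FIRST(<E>): from <E>→w p we get {w}. So FIRST(<E>) = {w}.
FIRST(<C>): from <C>→s we get {s}; from <C>→p we get {p}; from <C>→ε we get {ε}. So FIRST(<C>) = {ε, p, s}.
FOLLOW(<S>) includes $ since <S> is the start symbol.
FOLLOW(<C>): in <S>→p <E> <C> <E>, <C> is followed by <E> with FIRST {w}. Thus FOLLOW(<C>) = {w}.
For <C> → s: FIRST(s) = {s}, so it goes in M[<C>, t] for t ∈ {s}.
For <C> → p: FIRST(p) = {p}, so it goes in M[<C>, t] for t ∈ {p}.
For <C> → ε: FIRST(ε) = {ε}, so it goes in M[<C>, t] for t ∈ {}; since ε ∈ FIRST, also for every t ∈ FOLLOW(<C>) = {w}.
None of these place a production in M[<C>, $].

none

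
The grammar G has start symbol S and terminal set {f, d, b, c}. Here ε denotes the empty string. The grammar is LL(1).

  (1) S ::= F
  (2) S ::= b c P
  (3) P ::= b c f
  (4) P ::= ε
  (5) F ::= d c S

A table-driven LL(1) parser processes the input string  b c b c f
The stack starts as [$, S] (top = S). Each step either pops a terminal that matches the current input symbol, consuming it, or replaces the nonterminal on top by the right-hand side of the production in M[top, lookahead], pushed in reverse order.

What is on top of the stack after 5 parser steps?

c

step 1: stack=$ S  input=b c b c f $  — expand S ::= b c P
step 2: stack=$ P c b  input=b c b c f $  — match b
step 3: stack=$ P c  input=c b c f $  — match c
step 4: stack=$ P  input=b c f $  — expand P ::= b c f
step 5: stack=$ f c b  input=b c f $  — match b
Stack after step 5: $ f c (top = c).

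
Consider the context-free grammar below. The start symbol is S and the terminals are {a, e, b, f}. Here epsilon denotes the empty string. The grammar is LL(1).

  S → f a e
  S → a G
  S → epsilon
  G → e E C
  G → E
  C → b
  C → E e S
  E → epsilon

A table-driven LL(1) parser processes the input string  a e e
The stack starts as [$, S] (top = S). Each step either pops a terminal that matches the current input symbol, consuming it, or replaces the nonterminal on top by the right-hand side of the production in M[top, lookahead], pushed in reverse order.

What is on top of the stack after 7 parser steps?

e

step 1: stack=$ S  input=a e e $  — expand S → a G
step 2: stack=$ G a  input=a e e $  — match a
step 3: stack=$ G  input=e e $  — expand G → e E C
step 4: stack=$ C E e  input=e e $  — match e
step 5: stack=$ C E  input=e $  — expand E → epsilon
step 6: stack=$ C  input=e $  — expand C → E e S
step 7: stack=$ S e E  input=e $  — expand E → epsilon
Stack after step 7: $ S e (top = e).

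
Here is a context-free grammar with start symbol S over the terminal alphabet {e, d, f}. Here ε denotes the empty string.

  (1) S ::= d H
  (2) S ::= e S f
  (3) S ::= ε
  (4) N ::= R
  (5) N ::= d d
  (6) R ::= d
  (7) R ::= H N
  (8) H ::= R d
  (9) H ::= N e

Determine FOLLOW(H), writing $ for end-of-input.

FIRST(S) = {ε, d, e}
FIRST(N) = {d}  (via R)
FIRST(R) = {d}  (via H N)
FIRST(H) = {d}  (via R d, N e)
FOLLOW(S) includes $ since S is the start symbol.
FOLLOW(S): in S::=e S f, S is followed by f with FIRST {f}. Thus FOLLOW(S) = {$, f}.
FOLLOW(H): in S::=d H, the suffix after H is empty, so FOLLOW(H) ⊇ FOLLOW(S) = {$, f}; in R::=H N, H is followed by N with FIRST {d}. Thus FOLLOW(H) = {$, d, f}.
FOLLOW(N): in R::=H N, the suffix after N is empty, so FOLLOW(N) ⊇ FOLLOW(R) = {d, e}; in H::=N e, N is followed by e with FIRST {e}. Thus FOLLOW(N) = {d, e}.
FOLLOW(R): in N::=R, the suffix after R is empty, so FOLLOW(R) ⊇ FOLLOW(N) = {d, e}; in H::=R d, R is followed by d with FIRST {d}. Thus FOLLOW(R) = {d, e}.

{$, d, f}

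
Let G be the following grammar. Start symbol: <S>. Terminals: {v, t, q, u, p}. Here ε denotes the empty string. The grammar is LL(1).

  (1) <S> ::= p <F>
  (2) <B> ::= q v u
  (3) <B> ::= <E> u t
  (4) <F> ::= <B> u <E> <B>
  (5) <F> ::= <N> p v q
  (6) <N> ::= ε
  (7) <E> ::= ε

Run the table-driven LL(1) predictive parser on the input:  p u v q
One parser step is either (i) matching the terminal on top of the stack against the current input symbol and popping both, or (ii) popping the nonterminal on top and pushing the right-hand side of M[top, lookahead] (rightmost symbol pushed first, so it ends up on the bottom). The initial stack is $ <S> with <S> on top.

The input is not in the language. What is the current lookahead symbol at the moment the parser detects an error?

step 1: stack=$ <S>  input=p u v q $  — expand <S> ::= p <F>
step 2: stack=$ <F> p  input=p u v q $  — match p
step 3: stack=$ <F>  input=u v q $  — expand <F> ::= <B> u <E> <B>
step 4: stack=$ <B> <E> u <B>  input=u v q $  — expand <B> ::= <E> u t
step 5: stack=$ <B> <E> u t u <E>  input=u v q $  — expand <E> ::= ε
step 6: stack=$ <B> <E> u t u  input=u v q $  — match u
step 7: stack=$ <B> <E> u t  input=v q $  — error: top is terminal t but lookahead is v

v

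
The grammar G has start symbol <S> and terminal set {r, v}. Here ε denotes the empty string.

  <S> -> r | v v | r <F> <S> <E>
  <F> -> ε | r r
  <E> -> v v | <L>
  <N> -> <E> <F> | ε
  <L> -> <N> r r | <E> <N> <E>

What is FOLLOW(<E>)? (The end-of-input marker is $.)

FIRST(<S>): from <S>->r we get {r}; from <S>->v v we get {v}; from <S>->r <F> <S> <E> we get {r}. So FIRST(<S>) = {r, v}.
FIRST(<F>): from <F>->ε we get {ε}; from <F>->r r we get {r}. So FIRST(<F>) = {ε, r}.
FIRST(<E>): from <E>->v v we get {v}; from <E>-><L> we get {r, v}. So FIRST(<E>) = {r, v}.
FIRST(<N>): from <N>-><E> <F> we get {r, v}; from <N>->ε we get {ε}. So FIRST(<N>) = {ε, r, v}.
FIRST(<L>): from <L>-><N> r r we get {r, v}; from <L>-><E> <N> <E> we get {r, v}. So FIRST(<L>) = {r, v}.
FOLLOW(<S>) includes $ since <S> is the start symbol.
FOLLOW(<S>): in <S>->r <F> <S> <E>, <S> is followed by <E> with FIRST {r, v}. Thus FOLLOW(<S>) = {$, r, v}.
FOLLOW(<N>): in <L>-><N> r r, <N> is followed by r r with FIRST {r}; in <L>-><E> <N> <E>, <N> is followed by <E> with FIRST {r, v}. Thus FOLLOW(<N>) = {r, v}.
FOLLOW(<F>): in <S>->r <F> <S> <E>, <F> is followed by <S> <E> with FIRST {r, v}; in <N>-><E> <F>, the suffix after <F> is empty, so FOLLOW(<F>) ⊇ FOLLOW(<N>) = {r, v}. Thus FOLLOW(<F>) = {r, v}.
FOLLOW(<E>): in <S>->r <F> <S> <E>, the suffix after <E> is empty, so FOLLOW(<E>) ⊇ FOLLOW(<S>) = {$, r, v}; in <N>-><E> <F>, <E> is followed by <F> with FIRST {ε, r}; in <N>-><E> <F>, the suffix after <E> is nullable, so FOLLOW(<E>) ⊇ FOLLOW(<N>) = {r, v}; in <L>-><E> <N> <E> (occurrence 1), <E> is followed by <N> <E> with FIRST {r, v}; in <L>-><E> <N> <E> (occurrence 2), the suffix after <E> is empty, so FOLLOW(<E>) ⊇ FOLLOW(<L>) = {$, r, v}. Thus FOLLOW(<E>) = {$, r, v}.
FOLLOW(<L>): in <E>-><L>, the suffix after <L> is empty, so FOLLOW(<L>) ⊇ FOLLOW(<E>) = {$, r, v}. Thus FOLLOW(<L>) = {$, r, v}.

{$, r, v}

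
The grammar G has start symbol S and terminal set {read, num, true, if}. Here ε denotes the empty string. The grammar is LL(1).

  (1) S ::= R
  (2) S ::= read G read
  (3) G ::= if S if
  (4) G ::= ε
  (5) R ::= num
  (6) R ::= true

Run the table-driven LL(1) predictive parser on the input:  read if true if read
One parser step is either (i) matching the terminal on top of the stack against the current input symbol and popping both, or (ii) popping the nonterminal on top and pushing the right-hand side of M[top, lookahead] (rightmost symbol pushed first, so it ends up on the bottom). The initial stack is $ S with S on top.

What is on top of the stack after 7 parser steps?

step 1: stack=$ S  input=read if true if read $  — expand S ::= read G read
step 2: stack=$ read G read  input=read if true if read $  — match read
step 3: stack=$ read G  input=if true if read $  — expand G ::= if S if
step 4: stack=$ read if S if  input=if true if read $  — match if
step 5: stack=$ read if S  input=true if read $  — expand S ::= R
step 6: stack=$ read if R  input=true if read $  — expand R ::= true
step 7: stack=$ read if true  input=true if read $  — match true
Stack after step 7: $ read if (top = if).

if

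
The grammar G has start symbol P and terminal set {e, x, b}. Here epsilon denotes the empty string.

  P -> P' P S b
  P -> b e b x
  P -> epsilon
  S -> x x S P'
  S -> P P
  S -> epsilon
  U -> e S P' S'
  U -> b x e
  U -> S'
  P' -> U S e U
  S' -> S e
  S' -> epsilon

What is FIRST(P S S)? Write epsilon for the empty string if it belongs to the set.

{epsilon, b, e, x}

FIRST(P): from P->P' P S b we get {b, e, x}; from P->b e b x we get {b}; from P->epsilon we get {epsilon}. So FIRST(P) = {epsilon, b, e, x}.
FIRST(S): from S->x x S P' we get {x}; from S->P P we get {epsilon, b, e, x}; from S->epsilon we get {epsilon}. So FIRST(S) = {epsilon, b, e, x}.
FIRST(S'): from S'->S e we get {b, e, x}; from S'->epsilon we get {epsilon}. So FIRST(S') = {epsilon, b, e, x}.
FIRST(U): from U->e S P' S' we get {e}; from U->b x e we get {b}; from U->S' we get {epsilon, b, e, x}. So FIRST(U) = {epsilon, b, e, x}.
FIRST(P'): from P'->U S e U we get {b, e, x}. So FIRST(P') = {b, e, x}.
FIRST(P S S): take FIRST of each symbol in turn, carrying on past any symbol whose FIRST contains epsilon; result {epsilon, b, e, x}.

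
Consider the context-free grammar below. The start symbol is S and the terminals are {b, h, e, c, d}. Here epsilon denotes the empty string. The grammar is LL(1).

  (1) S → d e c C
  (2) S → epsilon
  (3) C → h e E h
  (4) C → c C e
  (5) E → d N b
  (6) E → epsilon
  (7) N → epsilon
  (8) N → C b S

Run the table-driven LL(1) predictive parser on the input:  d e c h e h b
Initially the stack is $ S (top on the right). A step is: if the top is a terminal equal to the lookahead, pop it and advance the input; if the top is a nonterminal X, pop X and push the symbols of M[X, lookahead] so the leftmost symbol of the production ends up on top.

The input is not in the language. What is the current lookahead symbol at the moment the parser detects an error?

b

      Stack      Input            Action
   1  $ S        d e c h e h b $  expand S → d e c C
   2  $ C c e d  d e c h e h b $  match d
   3  $ C c e    e c h e h b $    match e
   4  $ C c      c h e h b $      match c
   5  $ C        h e h b $        expand C → h e E h
   6  $ h E e h  h e h b $        match h
   7  $ h E e    e h b $          match e
   8  $ h E      h b $            expand E → epsilon
   9  $ h        h b $            match h
  10  $          b $              error: stack empty but input remains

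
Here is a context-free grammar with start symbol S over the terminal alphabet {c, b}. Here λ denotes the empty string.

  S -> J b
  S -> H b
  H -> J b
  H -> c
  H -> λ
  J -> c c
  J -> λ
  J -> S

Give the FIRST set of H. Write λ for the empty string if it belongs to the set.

{λ, b, c}

FIRST(S) = {b, c}  (via J b, H b)
FIRST(J) = {λ, b, c}  (via S)
FIRST(H) = {λ, b, c}  (via J b)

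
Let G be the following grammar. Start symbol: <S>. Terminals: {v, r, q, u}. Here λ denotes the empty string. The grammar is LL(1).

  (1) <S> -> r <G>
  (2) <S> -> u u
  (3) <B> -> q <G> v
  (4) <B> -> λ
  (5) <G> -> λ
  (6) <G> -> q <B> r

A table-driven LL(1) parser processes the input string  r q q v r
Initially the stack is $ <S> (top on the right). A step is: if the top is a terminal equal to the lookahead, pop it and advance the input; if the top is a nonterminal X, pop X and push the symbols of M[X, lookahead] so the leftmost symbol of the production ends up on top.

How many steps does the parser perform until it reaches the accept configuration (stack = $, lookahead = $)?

9

     Stack        Input        Action
  1  $ <S>        r q q v r $  expand <S> -> r <G>
  2  $ <G> r      r q q v r $  match r
  3  $ <G>        q q v r $    expand <G> -> q <B> r
  4  $ r <B> q    q q v r $    match q
  5  $ r <B>      q v r $      expand <B> -> q <G> v
  6  $ r v <G> q  q v r $      match q
  7  $ r v <G>    v r $        expand <G> -> λ
  8  $ r v        v r $        match v
  9  $ r          r $          match r
Accept reached after 9 steps.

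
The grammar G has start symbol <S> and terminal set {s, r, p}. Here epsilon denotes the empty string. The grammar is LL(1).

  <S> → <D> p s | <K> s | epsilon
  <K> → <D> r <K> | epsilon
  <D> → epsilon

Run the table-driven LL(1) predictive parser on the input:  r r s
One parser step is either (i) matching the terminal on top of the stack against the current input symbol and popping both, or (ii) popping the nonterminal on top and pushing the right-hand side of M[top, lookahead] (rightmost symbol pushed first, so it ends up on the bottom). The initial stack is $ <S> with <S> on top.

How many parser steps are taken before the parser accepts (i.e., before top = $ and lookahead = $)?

     Stack          Input    Action
  1  $ <S>          r r s $  expand <S> → <K> s
  2  $ s <K>        r r s $  expand <K> → <D> r <K>
  3  $ s <K> r <D>  r r s $  expand <D> → epsilon
  4  $ s <K> r      r r s $  match r
  5  $ s <K>        r s $    expand <K> → <D> r <K>
  6  $ s <K> r <D>  r s $    expand <D> → epsilon
  7  $ s <K> r      r s $    match r
  8  $ s <K>        s $      expand <K> → epsilon
  9  $ s            s $      match s
Accept reached after 9 steps.

9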